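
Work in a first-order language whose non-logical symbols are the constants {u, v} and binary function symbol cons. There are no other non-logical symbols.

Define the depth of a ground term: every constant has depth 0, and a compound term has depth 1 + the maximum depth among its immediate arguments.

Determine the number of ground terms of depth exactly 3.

1408

Let N_k = |{terms of depth ≤ k}|. Then N_0 = 2 and N_k = 2 + N_{k-1}^2 for k ≥ 1 (one summand per function symbol, arity giving the exponent).
N_0 = 2
N_1 = 2 + 2^2 = 6
N_2 = 2 + 6^2 = 38
N_3 = 2 + 38^2 = 1446
Terms of depth exactly 3: N_3 − N_2 = 1446 − 38 = 1408.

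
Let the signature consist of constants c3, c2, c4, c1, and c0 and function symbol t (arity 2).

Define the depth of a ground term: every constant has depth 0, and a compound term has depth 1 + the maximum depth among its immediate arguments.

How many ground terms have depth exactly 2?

Let N_k count ground terms of depth at most k. Each non-constant term of depth ≤ k is some function symbol applied to depth-≤(k−1) arguments, giving N_k = 5 + N_{k-1}^2.
N_0 = 5
N_1 = 5 + 5^2 = 30
N_2 = 5 + 30^2 = 905
Terms of depth exactly 2: N_2 − N_1 = 905 − 30 = 875.

875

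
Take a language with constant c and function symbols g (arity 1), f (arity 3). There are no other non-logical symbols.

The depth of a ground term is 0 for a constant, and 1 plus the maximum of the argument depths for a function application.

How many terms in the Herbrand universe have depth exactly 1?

Write N_k for the number of ground terms of depth ≤ k. A term of depth ≤ k is either a constant or a function symbol applied to arguments of depth ≤ k−1, so N_k = 1 + N_{k-1} + N_{k-1}^3.
N_0 = 1
N_1 = 1 + 1 + 1^3 = 3
Terms of depth exactly 1: N_1 − N_0 = 3 − 1 = 2.

2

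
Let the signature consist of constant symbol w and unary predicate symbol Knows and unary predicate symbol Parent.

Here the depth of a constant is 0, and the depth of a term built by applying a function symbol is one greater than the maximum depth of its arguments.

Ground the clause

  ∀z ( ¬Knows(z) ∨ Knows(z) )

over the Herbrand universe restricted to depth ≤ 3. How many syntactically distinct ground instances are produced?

1

Ground terms of depth ≤ 3:
  With no function symbols every ground term is a constant, so there is exactly 1 ground term at every depth bound.
  N_0 = 1
  N_1 = 1
  N_2 = 1
  N_3 = 1
So there is exactly 1 ground term available for substitution.
The body mentions the single quantified variable z; since ground terms form a free algebra, no two substitutions collapse to the same formula.
Number of ground instances = 1.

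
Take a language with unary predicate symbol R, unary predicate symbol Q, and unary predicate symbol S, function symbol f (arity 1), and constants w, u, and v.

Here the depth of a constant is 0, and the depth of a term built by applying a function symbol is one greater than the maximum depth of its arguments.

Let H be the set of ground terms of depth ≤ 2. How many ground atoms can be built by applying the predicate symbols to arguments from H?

27

First count ground terms of depth ≤ 2.
Count level by level. With function symbols f/1, the terms of depth ≤ k are the 3 constants together with each function applied to depth-≤(k−1) tuples, so N_k = 3 + N_{k-1}.
N_0 = 3
N_1 = 3 + 3 = 6
N_2 = 3 + 6 = 9
Explicitly: w, u, v, f(w), f(u), f(v), f(f(w)), f(f(u)), f(f(v)).
So |H| = 9.
A ground atom is a predicate applied to a tuple of terms from H, so the count is the sum over predicates of |H|^arity:
  R: 9;  Q: 9;  S: 9
Total ground atoms: 9 + 9 + 9 = 27.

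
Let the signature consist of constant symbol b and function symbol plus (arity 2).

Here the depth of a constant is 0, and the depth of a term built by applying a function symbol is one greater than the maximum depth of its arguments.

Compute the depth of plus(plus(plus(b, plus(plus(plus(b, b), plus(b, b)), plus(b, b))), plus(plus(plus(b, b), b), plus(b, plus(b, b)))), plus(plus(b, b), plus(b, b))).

6

depth(plus(b, b)) = 1 + max(0, 0) = 1
depth(plus(plus(b, b), plus(b, b))) = 1 + max(1, 1) = 2
depth(plus(plus(plus(b, b), plus(b, b)), plus(b, b))) = 1 + max(2, 1) = 3
depth(plus(b, plus(plus(plus(b, b), plus(b, b)), plus(b, b)))) = 1 + max(0, 3) = 4
depth(plus(plus(b, b), b)) = 1 + max(1, 0) = 2
depth(plus(b, plus(b, b))) = 1 + max(0, 1) = 2
depth(plus(plus(plus(b, b), b), plus(b, plus(b, b)))) = 1 + max(2, 2) = 3
depth(plus(plus(b, plus(plus(plus(b, b), plus(b, b)), plus(b, b))), plus(plus(plus(b, b), b), plus(b, plus(b, b))))) = 1 + max(4, 3) = 5
depth(plus(plus(plus(b, plus(plus(plus(b, b), plus(b, b)), plus(b, b))), plus(plus(plus(b, b), b), plus(b, plus(b, b)))), plus(plus(b, b), plus(b, b)))) = 1 + max(5, 2) = 6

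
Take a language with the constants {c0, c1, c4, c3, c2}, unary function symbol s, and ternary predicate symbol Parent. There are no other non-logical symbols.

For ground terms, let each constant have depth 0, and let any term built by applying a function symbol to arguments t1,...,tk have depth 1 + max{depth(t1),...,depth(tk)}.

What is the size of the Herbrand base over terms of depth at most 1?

1000

First count ground terms of depth ≤ 1.
Write N_k for the number of ground terms of depth ≤ k. A term of depth ≤ k is either a constant or a function symbol applied to arguments of depth ≤ k−1, so N_k = 5 + N_{k-1}.
N_0 = 5
N_1 = 5 + 5 = 10
Explicitly: c0, c1, c4, c3, c2, s(c0), s(c1), s(c4), s(c3), s(c2).
So |H| = 10.
Ground atoms are formed by filling each argument slot of a predicate with a term from H, so an r-ary predicate gives |H|^r atoms:
  Parent: 10^3 = 1000
Total ground atoms: 1000.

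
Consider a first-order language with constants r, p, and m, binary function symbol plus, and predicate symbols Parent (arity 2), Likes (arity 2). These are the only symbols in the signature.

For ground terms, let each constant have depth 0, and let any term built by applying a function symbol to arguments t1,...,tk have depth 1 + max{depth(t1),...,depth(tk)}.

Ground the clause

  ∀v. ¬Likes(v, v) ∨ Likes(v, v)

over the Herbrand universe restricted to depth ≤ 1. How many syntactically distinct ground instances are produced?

Ground terms of depth ≤ 1:
  If N_k denotes the number of depth-≤k ground terms, the 3 constants give N_0 = 3, and each function symbol of arity r contributes N_{k-1}^r new terms at level k: N_k = 3 + N_{k-1}^2.
  N_0 = 3
  N_1 = 3 + 3^2 = 12
So there are 12 ground terms available for substitution.
The variable v ranges independently over the available ground terms, and distinct assignments produce distinct instances.
Number of ground instances = 12.

12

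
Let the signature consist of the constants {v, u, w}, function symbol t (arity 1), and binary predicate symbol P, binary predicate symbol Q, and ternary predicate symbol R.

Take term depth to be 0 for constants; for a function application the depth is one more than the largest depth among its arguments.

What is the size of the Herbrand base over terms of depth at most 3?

2016

First count ground terms of depth ≤ 3.
If N_k denotes the number of depth-≤k ground terms, the 3 constants give N_0 = 3, and each function symbol of arity r contributes N_{k-1}^r new terms at level k: N_k = 3 + N_{k-1}.
N_0 = 3
N_1 = 3 + 3 = 6
N_2 = 3 + 6 = 9
N_3 = 3 + 9 = 12
Explicitly: v, u, w, t(v), t(u), t(w), t(t(v)), t(t(u)), t(t(w)), t(t(t(v))), t(t(t(u))), t(t(t(w))).
So |H| = 12.
For each predicate symbol, the number of ground atoms is |H| raised to its arity; summing:
  P: 12^2 = 144;  Q: 12^2 = 144;  R: 12^3 = 1728
Total ground atoms: 144 + 144 + 1728 = 2016.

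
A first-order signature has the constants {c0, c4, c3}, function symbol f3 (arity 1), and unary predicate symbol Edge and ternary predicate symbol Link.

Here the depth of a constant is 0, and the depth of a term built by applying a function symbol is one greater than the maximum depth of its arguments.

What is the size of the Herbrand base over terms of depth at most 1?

222

First count ground terms of depth ≤ 1.
Write N_k for the number of ground terms of depth ≤ k. A term of depth ≤ k is either a constant or a function symbol applied to arguments of depth ≤ k−1, so N_k = 3 + N_{k-1}.
N_0 = 3
N_1 = 3 + 3 = 6
Explicitly: c0, c4, c3, f3(c0), f3(c4), f3(c3).
So |H| = 6.
Each predicate of arity r yields |H|^r ground atoms (one per choice of an r-tuple from H):
  Edge: 6;  Link: 6^3 = 216
Total ground atoms: 6 + 216 = 222.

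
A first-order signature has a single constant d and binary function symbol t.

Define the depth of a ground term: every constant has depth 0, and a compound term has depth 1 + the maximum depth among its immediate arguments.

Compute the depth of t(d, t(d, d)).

depth(t(d, d)) = 1 + max(0, 0) = 1
depth(t(d, t(d, d))) = 1 + max(0, 1) = 2

2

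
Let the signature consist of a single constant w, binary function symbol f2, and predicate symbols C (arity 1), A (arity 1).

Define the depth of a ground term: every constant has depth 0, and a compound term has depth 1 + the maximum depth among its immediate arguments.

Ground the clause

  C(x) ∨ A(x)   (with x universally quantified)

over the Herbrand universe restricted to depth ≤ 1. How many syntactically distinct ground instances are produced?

Ground terms of depth ≤ 1:
  Let N_k count ground terms of depth at most k. Each non-constant term of depth ≤ k is some function symbol applied to depth-≤(k−1) arguments, giving N_k = 1 + N_{k-1}^2.
  N_0 = 1
  N_1 = 1 + 1^2 = 2
So there are 2 ground terms available for substitution.
The clause has 1 distinct variable (x), which appears in the body. In the free term algebra distinct substitutions yield syntactically distinct ground instances.
Number of ground instances = 2.

2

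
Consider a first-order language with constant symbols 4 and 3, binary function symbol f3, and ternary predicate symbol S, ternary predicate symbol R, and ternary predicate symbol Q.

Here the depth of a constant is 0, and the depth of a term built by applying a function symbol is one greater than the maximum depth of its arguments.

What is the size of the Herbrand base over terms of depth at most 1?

First count ground terms of depth ≤ 1.
Count level by level. With function symbols f3/2, the terms of depth ≤ k are the 2 constants together with each function applied to depth-≤(k−1) tuples, so N_k = 2 + N_{k-1}^2.
N_0 = 2
N_1 = 2 + 2^2 = 6
Explicitly: 4, 3, f3(4, 4), f3(4, 3), f3(3, 4), f3(3, 3).
So |H| = 6.
Ground atoms are formed by filling each argument slot of a predicate with a term from H, so an r-ary predicate gives |H|^r atoms:
  S: 6^3 = 216;  R: 6^3 = 216;  Q: 6^3 = 216
Total ground atoms: 216 + 216 + 216 = 648.

648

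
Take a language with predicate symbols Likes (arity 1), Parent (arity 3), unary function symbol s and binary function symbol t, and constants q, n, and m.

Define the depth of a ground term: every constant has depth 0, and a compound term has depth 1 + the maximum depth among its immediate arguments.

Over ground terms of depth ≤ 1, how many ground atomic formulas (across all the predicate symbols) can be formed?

First count ground terms of depth ≤ 1.
Write N_k for the number of ground terms of depth ≤ k. A term of depth ≤ k is either a constant or a function symbol applied to arguments of depth ≤ k−1, so N_k = 3 + N_{k-1} + N_{k-1}^2.
N_0 = 3
N_1 = 3 + 3 + 3^2 = 15
So |H| = 15.
Ground atoms are formed by filling each argument slot of a predicate with a term from H, so an r-ary predicate gives |H|^r atoms:
  Likes: 15;  Parent: 15^3 = 3375
Total ground atoms: 15 + 3375 = 3390.

3390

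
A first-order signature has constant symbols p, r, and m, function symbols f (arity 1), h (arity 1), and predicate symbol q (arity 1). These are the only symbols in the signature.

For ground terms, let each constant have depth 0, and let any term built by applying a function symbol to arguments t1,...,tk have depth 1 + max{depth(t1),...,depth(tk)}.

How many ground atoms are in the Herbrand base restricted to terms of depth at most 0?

3

First count ground terms of depth ≤ 0.
Let N_k = |{terms of depth ≤ k}|. Then N_0 = 3 and N_k = 3 + N_{k-1} + N_{k-1} for k ≥ 1 (one summand per function symbol, arity giving the exponent).
N_0 = 3
Explicitly: p, r, m.
So |H| = 3.
Ground atoms are formed by filling each argument slot of a predicate with a term from H, so an r-ary predicate gives |H|^r atoms:
  q: 3
Total ground atoms: 3.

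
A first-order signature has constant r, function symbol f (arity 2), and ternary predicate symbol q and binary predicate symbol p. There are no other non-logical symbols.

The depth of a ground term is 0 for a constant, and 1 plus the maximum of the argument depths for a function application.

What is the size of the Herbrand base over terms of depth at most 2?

First count ground terms of depth ≤ 2.
Write N_k for the number of ground terms of depth ≤ k. A term of depth ≤ k is either a constant or a function symbol applied to arguments of depth ≤ k−1, so N_k = 1 + N_{k-1}^2.
N_0 = 1
N_1 = 1 + 1^2 = 2
N_2 = 1 + 2^2 = 5
Explicitly: r, f(r, r), f(r, f(r, r)), f(f(r, r), r), f(f(r, r), f(r, r)).
So |H| = 5.
For each predicate symbol, the number of ground atoms is |H| raised to its arity; summing:
  q: 5^3 = 125;  p: 5^2 = 25
Total ground atoms: 125 + 25 = 150.

150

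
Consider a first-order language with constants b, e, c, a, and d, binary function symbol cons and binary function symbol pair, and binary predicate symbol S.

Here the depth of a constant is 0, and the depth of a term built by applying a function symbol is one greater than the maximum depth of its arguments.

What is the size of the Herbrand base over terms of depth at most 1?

3025

First count ground terms of depth ≤ 1.
Let N_k count ground terms of depth at most k. Each non-constant term of depth ≤ k is some function symbol applied to depth-≤(k−1) arguments, giving N_k = 5 + N_{k-1}^2 + N_{k-1}^2.
N_0 = 5
N_1 = 5 + 5^2 + 5^2 = 55
So |H| = 55.
A ground atom is a predicate applied to a tuple of terms from H, so the count is the sum over predicates of |H|^arity:
  S: 55^2 = 3025
Total ground atoms: 3025.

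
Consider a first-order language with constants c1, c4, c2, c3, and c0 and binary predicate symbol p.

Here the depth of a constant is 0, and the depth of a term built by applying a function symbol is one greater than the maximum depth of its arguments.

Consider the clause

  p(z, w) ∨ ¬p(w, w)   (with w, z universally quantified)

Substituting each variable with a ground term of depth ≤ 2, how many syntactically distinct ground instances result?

Ground terms of depth ≤ 2:
  With no function symbols every ground term is a constant, so there are exactly 5 ground terms at every depth bound.
  N_0 = 5
  N_1 = 5
  N_2 = 5
So there are 5 ground terms available for substitution.
There are 2 variables to instantiate (w, z), each occurring in at least one literal, so different choices give different ground instances.
Number of ground instances = 5^2 = 25.

25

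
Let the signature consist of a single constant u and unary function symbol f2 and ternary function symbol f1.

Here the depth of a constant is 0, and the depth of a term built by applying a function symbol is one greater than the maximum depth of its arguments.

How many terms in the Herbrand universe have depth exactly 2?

28

If N_k denotes the number of depth-≤k ground terms, the 1 constant gives N_0 = 1, and each function symbol of arity r contributes N_{k-1}^r new terms at level k: N_k = 1 + N_{k-1} + N_{k-1}^3.
N_0 = 1
N_1 = 1 + 1 + 1^3 = 3
N_2 = 1 + 3 + 3^3 = 31
Terms of depth exactly 2: N_2 − N_1 = 31 − 3 = 28.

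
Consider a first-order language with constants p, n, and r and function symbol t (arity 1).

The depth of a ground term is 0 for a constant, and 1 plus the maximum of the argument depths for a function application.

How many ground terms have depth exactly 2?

3

Let N_k count ground terms of depth at most k. Each non-constant term of depth ≤ k is some function symbol applied to depth-≤(k−1) arguments, giving N_k = 3 + N_{k-1}.
N_0 = 3
N_1 = 3 + 3 = 6
N_2 = 3 + 6 = 9
Terms of depth exactly 2: N_2 − N_1 = 9 − 6 = 3.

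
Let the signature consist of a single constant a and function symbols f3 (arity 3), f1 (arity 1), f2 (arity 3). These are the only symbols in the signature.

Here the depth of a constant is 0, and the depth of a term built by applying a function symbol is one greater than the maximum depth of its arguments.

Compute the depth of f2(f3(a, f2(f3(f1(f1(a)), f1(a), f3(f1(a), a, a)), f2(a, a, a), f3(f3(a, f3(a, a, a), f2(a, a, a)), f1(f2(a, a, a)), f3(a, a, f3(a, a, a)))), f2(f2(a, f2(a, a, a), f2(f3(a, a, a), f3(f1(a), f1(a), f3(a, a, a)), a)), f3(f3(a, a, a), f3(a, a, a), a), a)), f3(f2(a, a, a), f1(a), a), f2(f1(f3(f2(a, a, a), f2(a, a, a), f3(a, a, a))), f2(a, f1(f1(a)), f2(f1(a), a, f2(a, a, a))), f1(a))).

7

depth(f1(a)) = 1 + depth(a) = 1 + 0 = 1
depth(f1(f1(a))) = 1 + depth(f1(a)) = 1 + 1 = 2
depth(f3(f1(a), a, a)) = 1 + max(1, 0, 0) = 2
depth(f3(f1(f1(a)), f1(a), f3(f1(a), a, a))) = 1 + max(2, 1, 2) = 3
depth(f2(a, a, a)) = 1 + max(0, 0, 0) = 1
depth(f3(a, a, a)) = 1 + max(0, 0, 0) = 1
depth(f3(a, f3(a, a, a), f2(a, a, a))) = 1 + max(0, 1, 1) = 2
depth(f1(f2(a, a, a))) = 1 + depth(f2(a, a, a)) = 1 + 1 = 2
depth(f3(a, a, f3(a, a, a))) = 1 + max(0, 0, 1) = 2
depth(f3(f3(a, f3(a, a, a), f2(a, a, a)), f1(f2(a, a, a)), f3(a, a, f3(a, a, a)))) = 1 + max(2, 2, 2) = 3
depth(f2(f3(f1(f1(a)), f1(a), f3(f1(a), a, a)), f2(a, a, a), f3(f3(a, f3(a, a, a), f2(a, a, a)), f1(f2(a, a, a)), f3(a, a, f3(a, a, a))))) = 1 + max(3, 1, 3) = 4
depth(f3(f1(a), f1(a), f3(a, a, a))) = 1 + max(1, 1, 1) = 2
depth(f2(f3(a, a, a), f3(f1(a), f1(a), f3(a, a, a)), a)) = 1 + max(1, 2, 0) = 3
depth(f2(a, f2(a, a, a), f2(f3(a, a, a), f3(f1(a), f1(a), f3(a, a, a)), a))) = 1 + max(0, 1, 3) = 4
depth(f3(f3(a, a, a), f3(a, a, a), a)) = 1 + max(1, 1, 0) = 2
depth(f2(f2(a, f2(a, a, a), f2(f3(a, a, a), f3(f1(a), f1(a), f3(a, a, a)), a)), f3(f3(a, a, a), f3(a, a, a), a), a)) = 1 + max(4, 2, 0) = 5
depth(f3(a, f2(f3(f1(f1(a)), f1(a), f3(f1(a), a, a)), f2(a, a, a), f3(f3(a, f3(a, a, a), f2(a, a, a)), f1(f2(a, a, a)), f3(a, a, f3(a, a, a)))), f2(f2(a, f2(a, a, a), f2(f3(a, a, a), f3(f1(a), f1(a), f3(a, a, a)), a)), f3(f3(a, a, a), f3(a, a, a), a), a))) = 1 + max(0, 4, 5) = 6
depth(f3(f2(a, a, a), f1(a), a)) = 1 + max(1, 1, 0) = 2
depth(f3(f2(a, a, a), f2(a, a, a), f3(a, a, a))) = 1 + max(1, 1, 1) = 2
depth(f1(f3(f2(a, a, a), f2(a, a, a), f3(a, a, a)))) = 1 + depth(f3(f2(a, a, a), f2(a, a, a), f3(a, a, a))) = 1 + 2 = 3
depth(f2(f1(a), a, f2(a, a, a))) = 1 + max(1, 0, 1) = 2
depth(f2(a, f1(f1(a)), f2(f1(a), a, f2(a, a, a)))) = 1 + max(0, 2, 2) = 3
depth(f2(f1(f3(f2(a, a, a), f2(a, a, a), f3(a, a, a))), f2(a, f1(f1(a)), f2(f1(a), a, f2(a, a, a))), f1(a))) = 1 + max(3, 3, 1) = 4
depth(f2(f3(a, f2(f3(f1(f1(a)), f1(a), f3(f1(a), a, a)), f2(a, a, a), f3(f3(a, f3(a, a, a), f2(a, a, a)), f1(f2(a, a, a)), f3(a, a, f3(a, a, a)))), f2(f2(a, f2(a, a, a), f2(f3(a, a, a), f3(f1(a), f1(a), f3(a, a, a)), a)), f3(f3(a, a, a), f3(a, a, a), a), a)), f3(f2(a, a, a), f1(a), a), f2(f1(f3(f2(a, a, a), f2(a, a, a), f3(a, a, a))), f2(a, f1(f1(a)), f2(f1(a), a, f2(a, a, a))), f1(a)))) = 1 + max(6, 2, 4) = 7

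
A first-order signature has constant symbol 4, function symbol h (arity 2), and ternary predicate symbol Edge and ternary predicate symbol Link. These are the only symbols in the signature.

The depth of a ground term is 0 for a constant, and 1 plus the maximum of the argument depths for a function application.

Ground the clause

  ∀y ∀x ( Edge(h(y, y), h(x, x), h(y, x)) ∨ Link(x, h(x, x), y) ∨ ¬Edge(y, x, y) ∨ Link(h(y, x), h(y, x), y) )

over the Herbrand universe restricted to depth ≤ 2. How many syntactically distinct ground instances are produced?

25

Ground terms of depth ≤ 2:
  Count level by level. With function symbols h/2, the terms of depth ≤ k are the 1 constant together with each function applied to depth-≤(k−1) tuples, so N_k = 1 + N_{k-1}^2.
  N_0 = 1
  N_1 = 1 + 1^2 = 2
  N_2 = 1 + 2^2 = 5
  Explicitly: 4, h(4, 4), h(4, h(4, 4)), h(h(4, 4), 4), h(h(4, 4), h(4, 4)).
So there are 5 ground terms available for substitution.
Each of y, x ranges independently over the available ground terms, and distinct assignments produce distinct instances.
Number of ground instances = 5^2 = 25.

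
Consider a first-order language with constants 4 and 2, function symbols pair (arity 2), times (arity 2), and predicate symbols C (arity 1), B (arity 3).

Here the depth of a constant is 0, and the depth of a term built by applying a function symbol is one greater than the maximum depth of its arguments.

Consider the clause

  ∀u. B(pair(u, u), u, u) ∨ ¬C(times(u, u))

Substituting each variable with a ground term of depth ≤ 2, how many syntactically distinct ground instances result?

202

Ground terms of depth ≤ 2:
  Let N_k = |{terms of depth ≤ k}|. Then N_0 = 2 and N_k = 2 + N_{k-1}^2 + N_{k-1}^2 for k ≥ 1 (one summand per function symbol, arity giving the exponent).
  N_0 = 2
  N_1 = 2 + 2^2 + 2^2 = 10
  N_2 = 2 + 10^2 + 10^2 = 202
So there are 202 ground terms available for substitution.
The clause has 1 distinct variable (u), which appears in the body. In the free term algebra distinct substitutions yield syntactically distinct ground instances.
Number of ground instances = 202.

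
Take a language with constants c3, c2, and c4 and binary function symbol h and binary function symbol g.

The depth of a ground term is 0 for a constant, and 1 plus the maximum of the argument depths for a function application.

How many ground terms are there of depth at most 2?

If N_k denotes the number of depth-≤k ground terms, the 3 constants give N_0 = 3, and each function symbol of arity r contributes N_{k-1}^r new terms at level k: N_k = 3 + N_{k-1}^2 + N_{k-1}^2.
N_0 = 3
N_1 = 3 + 3^2 + 3^2 = 21
N_2 = 3 + 21^2 + 21^2 = 885

885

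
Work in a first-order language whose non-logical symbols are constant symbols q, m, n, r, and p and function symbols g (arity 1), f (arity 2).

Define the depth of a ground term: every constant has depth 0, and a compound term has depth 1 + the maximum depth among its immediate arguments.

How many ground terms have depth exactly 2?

Count level by level. With function symbols g/1, f/2, the terms of depth ≤ k are the 5 constants together with each function applied to depth-≤(k−1) tuples, so N_k = 5 + N_{k-1} + N_{k-1}^2.
N_0 = 5
N_1 = 5 + 5 + 5^2 = 35
N_2 = 5 + 35 + 35^2 = 1265
Terms of depth exactly 2: N_2 − N_1 = 1265 − 35 = 1230.

1230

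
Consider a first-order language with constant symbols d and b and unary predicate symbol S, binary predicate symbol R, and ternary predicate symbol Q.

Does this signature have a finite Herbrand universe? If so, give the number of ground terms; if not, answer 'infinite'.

There are no function symbols, so every ground term is one of the 2 constants.
The Herbrand universe is {d, b}, which is finite with 2 elements.

2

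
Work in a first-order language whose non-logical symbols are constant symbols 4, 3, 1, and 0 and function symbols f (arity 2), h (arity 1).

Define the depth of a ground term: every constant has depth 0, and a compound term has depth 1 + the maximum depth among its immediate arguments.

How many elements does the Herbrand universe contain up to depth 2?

604

Let N_k = |{terms of depth ≤ k}|. Then N_0 = 4 and N_k = 4 + N_{k-1}^2 + N_{k-1} for k ≥ 1 (one summand per function symbol, arity giving the exponent).
N_0 = 4
N_1 = 4 + 4^2 + 4 = 24
N_2 = 4 + 24^2 + 24 = 604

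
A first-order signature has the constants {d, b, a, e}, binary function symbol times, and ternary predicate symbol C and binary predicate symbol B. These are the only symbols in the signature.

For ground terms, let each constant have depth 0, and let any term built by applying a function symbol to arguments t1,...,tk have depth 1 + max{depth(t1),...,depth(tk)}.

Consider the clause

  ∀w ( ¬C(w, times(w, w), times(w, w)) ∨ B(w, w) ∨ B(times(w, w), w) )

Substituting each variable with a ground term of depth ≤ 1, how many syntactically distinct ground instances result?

20

Ground terms of depth ≤ 1:
  Write N_k for the number of ground terms of depth ≤ k. A term of depth ≤ k is either a constant or a function symbol applied to arguments of depth ≤ k−1, so N_k = 4 + N_{k-1}^2.
  N_0 = 4
  N_1 = 4 + 4^2 = 20
So there are 20 ground terms available for substitution.
The body mentions the single quantified variable w; since ground terms form a free algebra, no two substitutions collapse to the same formula.
Number of ground instances = 20.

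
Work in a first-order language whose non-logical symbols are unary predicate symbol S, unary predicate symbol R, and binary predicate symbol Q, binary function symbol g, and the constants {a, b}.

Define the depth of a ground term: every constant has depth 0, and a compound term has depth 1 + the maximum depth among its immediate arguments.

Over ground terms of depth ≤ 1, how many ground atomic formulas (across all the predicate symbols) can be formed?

48

First count ground terms of depth ≤ 1.
Let N_k count ground terms of depth at most k. Each non-constant term of depth ≤ k is some function symbol applied to depth-≤(k−1) arguments, giving N_k = 2 + N_{k-1}^2.
N_0 = 2
N_1 = 2 + 2^2 = 6
So |H| = 6.
For each predicate symbol, the number of ground atoms is |H| raised to its arity; summing:
  S: 6;  R: 6;  Q: 6^2 = 36
Total ground atoms: 6 + 6 + 36 = 48.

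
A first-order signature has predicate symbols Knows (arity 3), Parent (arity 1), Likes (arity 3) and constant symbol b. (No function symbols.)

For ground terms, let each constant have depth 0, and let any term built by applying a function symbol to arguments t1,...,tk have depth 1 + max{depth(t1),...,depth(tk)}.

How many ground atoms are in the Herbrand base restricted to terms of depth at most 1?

First count ground terms of depth ≤ 1.
With no function symbols every ground term is a constant, so there is exactly 1 ground term at every depth bound.
N_0 = 1
N_1 = 1
Explicitly: b.
So |H| = 1.
Ground atoms are formed by filling each argument slot of a predicate with a term from H, so an r-ary predicate gives |H|^r atoms:
  Knows: 1^3 = 1;  Parent: 1;  Likes: 1^3 = 1
Total ground atoms: 1 + 1 + 1 = 3.

3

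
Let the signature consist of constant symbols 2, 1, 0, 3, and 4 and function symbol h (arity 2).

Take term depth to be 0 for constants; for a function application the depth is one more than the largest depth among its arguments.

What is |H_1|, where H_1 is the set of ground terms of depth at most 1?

30

Let N_k = |{terms of depth ≤ k}|. Then N_0 = 5 and N_k = 5 + N_{k-1}^2 for k ≥ 1 (one summand per function symbol, arity giving the exponent).
N_0 = 5
N_1 = 5 + 5^2 = 30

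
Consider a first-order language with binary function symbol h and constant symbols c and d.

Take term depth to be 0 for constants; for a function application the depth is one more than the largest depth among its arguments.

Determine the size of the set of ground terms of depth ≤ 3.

1446

Let N_k = |{terms of depth ≤ k}|. Then N_0 = 2 and N_k = 2 + N_{k-1}^2 for k ≥ 1 (one summand per function symbol, arity giving the exponent).
N_0 = 2
N_1 = 2 + 2^2 = 6
N_2 = 2 + 6^2 = 38
N_3 = 2 + 38^2 = 1446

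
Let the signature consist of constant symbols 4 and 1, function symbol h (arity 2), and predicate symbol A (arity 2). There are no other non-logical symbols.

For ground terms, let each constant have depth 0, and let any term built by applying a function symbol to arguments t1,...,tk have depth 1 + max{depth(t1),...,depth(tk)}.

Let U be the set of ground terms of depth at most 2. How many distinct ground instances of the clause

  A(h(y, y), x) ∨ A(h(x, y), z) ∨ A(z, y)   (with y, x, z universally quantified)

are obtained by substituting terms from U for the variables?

54872

Ground terms of depth ≤ 2:
  Let N_k count ground terms of depth at most k. Each non-constant term of depth ≤ k is some function symbol applied to depth-≤(k−1) arguments, giving N_k = 2 + N_{k-1}^2.
  N_0 = 2
  N_1 = 2 + 2^2 = 6
  N_2 = 2 + 6^2 = 38
So there are 38 ground terms available for substitution.
Each of y, x, z ranges independently over the available ground terms, and distinct assignments produce distinct instances.
Number of ground instances = 38^3 = 54872.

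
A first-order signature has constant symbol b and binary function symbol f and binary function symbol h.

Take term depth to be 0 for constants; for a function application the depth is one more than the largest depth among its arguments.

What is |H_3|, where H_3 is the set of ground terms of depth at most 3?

Let N_k = |{terms of depth ≤ k}|. Then N_0 = 1 and N_k = 1 + N_{k-1}^2 + N_{k-1}^2 for k ≥ 1 (one summand per function symbol, arity giving the exponent).
N_0 = 1
N_1 = 1 + 1^2 + 1^2 = 3
N_2 = 1 + 3^2 + 3^2 = 19
N_3 = 1 + 19^2 + 19^2 = 723

723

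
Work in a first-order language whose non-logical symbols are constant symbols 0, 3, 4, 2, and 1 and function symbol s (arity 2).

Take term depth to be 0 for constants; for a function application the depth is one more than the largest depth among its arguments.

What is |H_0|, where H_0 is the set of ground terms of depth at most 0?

5

If N_k denotes the number of depth-≤k ground terms, the 5 constants give N_0 = 5, and each function symbol of arity r contributes N_{k-1}^r new terms at level k: N_k = 5 + N_{k-1}^2.
N_0 = 5
Explicitly: 0, 3, 4, 2, 1.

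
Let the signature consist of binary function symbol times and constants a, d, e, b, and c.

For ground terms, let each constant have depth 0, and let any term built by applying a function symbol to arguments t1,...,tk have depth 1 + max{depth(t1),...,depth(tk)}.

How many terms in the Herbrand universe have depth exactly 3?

818125

Write N_k for the number of ground terms of depth ≤ k. A term of depth ≤ k is either a constant or a function symbol applied to arguments of depth ≤ k−1, so N_k = 5 + N_{k-1}^2.
N_0 = 5
N_1 = 5 + 5^2 = 30
N_2 = 5 + 30^2 = 905
N_3 = 5 + 905^2 = 819030
Terms of depth exactly 3: N_3 − N_2 = 819030 − 905 = 818125.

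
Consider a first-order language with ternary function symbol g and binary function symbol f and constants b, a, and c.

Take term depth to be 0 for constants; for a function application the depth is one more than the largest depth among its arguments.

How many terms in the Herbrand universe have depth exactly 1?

Let N_k = |{terms of depth ≤ k}|. Then N_0 = 3 and N_k = 3 + N_{k-1}^3 + N_{k-1}^2 for k ≥ 1 (one summand per function symbol, arity giving the exponent).
N_0 = 3
N_1 = 3 + 3^3 + 3^2 = 39
Terms of depth exactly 1: N_1 − N_0 = 39 − 3 = 36.

36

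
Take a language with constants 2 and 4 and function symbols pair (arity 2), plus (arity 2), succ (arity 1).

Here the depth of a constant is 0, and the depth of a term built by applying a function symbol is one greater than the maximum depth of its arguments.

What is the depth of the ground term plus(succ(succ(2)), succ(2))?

depth(succ(2)) = 1 + depth(2) = 1 + 0 = 1
depth(succ(succ(2))) = 1 + depth(succ(2)) = 1 + 1 = 2
depth(plus(succ(succ(2)), succ(2))) = 1 + max(2, 1) = 3

3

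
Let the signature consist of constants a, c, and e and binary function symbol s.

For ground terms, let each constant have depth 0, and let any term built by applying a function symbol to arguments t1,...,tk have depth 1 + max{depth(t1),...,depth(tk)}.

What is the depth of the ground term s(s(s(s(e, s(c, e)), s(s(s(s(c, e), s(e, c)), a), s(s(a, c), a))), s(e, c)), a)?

7

depth(s(c, e)) = 1 + max(0, 0) = 1
depth(s(e, s(c, e))) = 1 + max(0, 1) = 2
depth(s(e, c)) = 1 + max(0, 0) = 1
depth(s(s(c, e), s(e, c))) = 1 + max(1, 1) = 2
depth(s(s(s(c, e), s(e, c)), a)) = 1 + max(2, 0) = 3
depth(s(a, c)) = 1 + max(0, 0) = 1
depth(s(s(a, c), a)) = 1 + max(1, 0) = 2
depth(s(s(s(s(c, e), s(e, c)), a), s(s(a, c), a))) = 1 + max(3, 2) = 4
depth(s(s(e, s(c, e)), s(s(s(s(c, e), s(e, c)), a), s(s(a, c), a)))) = 1 + max(2, 4) = 5
depth(s(s(s(e, s(c, e)), s(s(s(s(c, e), s(e, c)), a), s(s(a, c), a))), s(e, c))) = 1 + max(5, 1) = 6
depth(s(s(s(s(e, s(c, e)), s(s(s(s(c, e), s(e, c)), a), s(s(a, c), a))), s(e, c)), a)) = 1 + max(6, 0) = 7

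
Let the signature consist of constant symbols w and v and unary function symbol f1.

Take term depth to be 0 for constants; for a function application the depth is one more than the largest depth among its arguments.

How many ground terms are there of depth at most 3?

8

Let N_k count ground terms of depth at most k. Each non-constant term of depth ≤ k is some function symbol applied to depth-≤(k−1) arguments, giving N_k = 2 + N_{k-1}.
N_0 = 2
N_1 = 2 + 2 = 4
N_2 = 2 + 4 = 6
N_3 = 2 + 6 = 8
Explicitly: w, v, f1(w), f1(v), f1(f1(w)), f1(f1(v)), f1(f1(f1(w))), f1(f1(f1(v))).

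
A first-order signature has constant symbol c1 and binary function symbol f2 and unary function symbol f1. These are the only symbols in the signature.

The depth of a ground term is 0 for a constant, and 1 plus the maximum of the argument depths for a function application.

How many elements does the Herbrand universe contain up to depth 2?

Let N_k = |{terms of depth ≤ k}|. Then N_0 = 1 and N_k = 1 + N_{k-1}^2 + N_{k-1} for k ≥ 1 (one summand per function symbol, arity giving the exponent).
N_0 = 1
N_1 = 1 + 1^2 + 1 = 3
N_2 = 1 + 3^2 + 3 = 13

13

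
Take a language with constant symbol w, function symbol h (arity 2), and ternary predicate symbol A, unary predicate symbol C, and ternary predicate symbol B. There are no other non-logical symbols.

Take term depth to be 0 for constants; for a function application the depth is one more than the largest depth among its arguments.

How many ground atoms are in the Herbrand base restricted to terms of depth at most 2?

255

First count ground terms of depth ≤ 2.
Let N_k count ground terms of depth at most k. Each non-constant term of depth ≤ k is some function symbol applied to depth-≤(k−1) arguments, giving N_k = 1 + N_{k-1}^2.
N_0 = 1
N_1 = 1 + 1^2 = 2
N_2 = 1 + 2^2 = 5
Explicitly: w, h(w, w), h(w, h(w, w)), h(h(w, w), w), h(h(w, w), h(w, w)).
So |H| = 5.
A ground atom is a predicate applied to a tuple of terms from H, so the count is the sum over predicates of |H|^arity:
  A: 5^3 = 125;  C: 5;  B: 5^3 = 125
Total ground atoms: 125 + 5 + 125 = 255.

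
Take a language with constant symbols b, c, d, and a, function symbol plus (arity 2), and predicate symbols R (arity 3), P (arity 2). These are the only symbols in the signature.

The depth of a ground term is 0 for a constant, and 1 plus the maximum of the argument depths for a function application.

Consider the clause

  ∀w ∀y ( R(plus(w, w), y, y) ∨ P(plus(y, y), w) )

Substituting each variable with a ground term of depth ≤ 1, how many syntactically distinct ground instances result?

Ground terms of depth ≤ 1:
  Let N_k = |{terms of depth ≤ k}|. Then N_0 = 4 and N_k = 4 + N_{k-1}^2 for k ≥ 1 (one summand per function symbol, arity giving the exponent).
  N_0 = 4
  N_1 = 4 + 4^2 = 20
So there are 20 ground terms available for substitution.
There are 2 variables to instantiate (w, y), each occurring in at least one literal, so different choices give different ground instances.
Number of ground instances = 20^2 = 400.

400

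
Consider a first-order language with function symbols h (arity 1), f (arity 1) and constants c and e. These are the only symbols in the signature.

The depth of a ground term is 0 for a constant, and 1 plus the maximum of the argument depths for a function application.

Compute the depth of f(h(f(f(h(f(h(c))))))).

7

depth(h(c)) = 1 + depth(c) = 1 + 0 = 1
depth(f(h(c))) = 1 + depth(h(c)) = 1 + 1 = 2
depth(h(f(h(c)))) = 1 + depth(f(h(c))) = 1 + 2 = 3
depth(f(h(f(h(c))))) = 1 + depth(h(f(h(c)))) = 1 + 3 = 4
depth(f(f(h(f(h(c)))))) = 1 + depth(f(h(f(h(c))))) = 1 + 4 = 5
depth(h(f(f(h(f(h(c))))))) = 1 + depth(f(f(h(f(h(c)))))) = 1 + 5 = 6
depth(f(h(f(f(h(f(h(c)))))))) = 1 + depth(h(f(f(h(f(h(c))))))) = 1 + 6 = 7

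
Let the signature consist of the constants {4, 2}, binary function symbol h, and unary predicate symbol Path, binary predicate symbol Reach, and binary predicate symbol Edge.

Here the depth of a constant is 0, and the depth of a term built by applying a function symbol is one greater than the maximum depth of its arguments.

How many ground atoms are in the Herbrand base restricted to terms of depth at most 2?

2926

First count ground terms of depth ≤ 2.
Let N_k = |{terms of depth ≤ k}|. Then N_0 = 2 and N_k = 2 + N_{k-1}^2 for k ≥ 1 (one summand per function symbol, arity giving the exponent).
N_0 = 2
N_1 = 2 + 2^2 = 6
N_2 = 2 + 6^2 = 38
So |H| = 38.
For each predicate symbol, the number of ground atoms is |H| raised to its arity; summing:
  Path: 38;  Reach: 38^2 = 1444;  Edge: 38^2 = 1444
Total ground atoms: 38 + 1444 + 1444 = 2926.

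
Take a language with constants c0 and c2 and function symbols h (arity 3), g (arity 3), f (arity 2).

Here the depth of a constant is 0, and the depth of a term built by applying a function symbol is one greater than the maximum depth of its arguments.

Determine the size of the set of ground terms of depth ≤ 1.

22

Let N_k = |{terms of depth ≤ k}|. Then N_0 = 2 and N_k = 2 + N_{k-1}^3 + N_{k-1}^3 + N_{k-1}^2 for k ≥ 1 (one summand per function symbol, arity giving the exponent).
N_0 = 2
N_1 = 2 + 2^3 + 2^3 + 2^2 = 22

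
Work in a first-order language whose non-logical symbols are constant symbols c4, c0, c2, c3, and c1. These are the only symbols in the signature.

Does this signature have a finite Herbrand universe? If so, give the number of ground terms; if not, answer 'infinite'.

5

There are no function symbols, so every ground term is one of the 5 constants.
The Herbrand universe is {c4, c0, c2, c3, c1}, which is finite with 5 elements.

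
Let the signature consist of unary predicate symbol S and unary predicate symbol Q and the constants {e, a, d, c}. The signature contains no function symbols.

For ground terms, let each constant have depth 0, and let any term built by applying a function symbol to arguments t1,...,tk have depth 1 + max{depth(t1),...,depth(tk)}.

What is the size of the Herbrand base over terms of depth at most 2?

First count ground terms of depth ≤ 2.
With no function symbols every ground term is a constant, so there are exactly 4 ground terms at every depth bound.
N_0 = 4
N_1 = 4
N_2 = 4
So |H| = 4.
For each predicate symbol, the number of ground atoms is |H| raised to its arity; summing:
  S: 4;  Q: 4
Total ground atoms: 4 + 4 = 8.

8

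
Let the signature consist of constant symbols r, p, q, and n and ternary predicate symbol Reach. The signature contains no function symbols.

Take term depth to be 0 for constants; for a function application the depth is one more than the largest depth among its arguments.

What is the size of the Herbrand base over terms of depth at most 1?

First count ground terms of depth ≤ 1.
With no function symbols every ground term is a constant, so there are exactly 4 ground terms at every depth bound.
N_0 = 4
N_1 = 4
Explicitly: r, p, q, n.
So |H| = 4.
For each predicate symbol, the number of ground atoms is |H| raised to its arity; summing:
  Reach: 4^3 = 64
Total ground atoms: 64.

64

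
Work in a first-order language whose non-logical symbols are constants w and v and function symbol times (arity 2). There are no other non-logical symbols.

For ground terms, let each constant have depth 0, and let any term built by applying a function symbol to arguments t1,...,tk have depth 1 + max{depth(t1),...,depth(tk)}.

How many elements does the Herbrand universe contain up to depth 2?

Let N_k = |{terms of depth ≤ k}|. Then N_0 = 2 and N_k = 2 + N_{k-1}^2 for k ≥ 1 (one summand per function symbol, arity giving the exponent).
N_0 = 2
N_1 = 2 + 2^2 = 6
N_2 = 2 + 6^2 = 38

38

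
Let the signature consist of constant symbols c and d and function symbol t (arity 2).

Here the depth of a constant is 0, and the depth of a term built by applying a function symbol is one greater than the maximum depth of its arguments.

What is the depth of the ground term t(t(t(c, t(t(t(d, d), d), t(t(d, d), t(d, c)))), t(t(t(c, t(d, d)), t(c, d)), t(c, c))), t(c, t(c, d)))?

depth(t(d, d)) = 1 + max(0, 0) = 1
depth(t(t(d, d), d)) = 1 + max(1, 0) = 2
depth(t(d, c)) = 1 + max(0, 0) = 1
depth(t(t(d, d), t(d, c))) = 1 + max(1, 1) = 2
depth(t(t(t(d, d), d), t(t(d, d), t(d, c)))) = 1 + max(2, 2) = 3
depth(t(c, t(t(t(d, d), d), t(t(d, d), t(d, c))))) = 1 + max(0, 3) = 4
depth(t(c, t(d, d))) = 1 + max(0, 1) = 2
depth(t(c, d)) = 1 + max(0, 0) = 1
depth(t(t(c, t(d, d)), t(c, d))) = 1 + max(2, 1) = 3
depth(t(c, c)) = 1 + max(0, 0) = 1
depth(t(t(t(c, t(d, d)), t(c, d)), t(c, c))) = 1 + max(3, 1) = 4
depth(t(t(c, t(t(t(d, d), d), t(t(d, d), t(d, c)))), t(t(t(c, t(d, d)), t(c, d)), t(c, c)))) = 1 + max(4, 4) = 5
depth(t(c, t(c, d))) = 1 + max(0, 1) = 2
depth(t(t(t(c, t(t(t(d, d), d), t(t(d, d), t(d, c)))), t(t(t(c, t(d, d)), t(c, d)), t(c, c))), t(c, t(c, d)))) = 1 + max(5, 2) = 6

6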